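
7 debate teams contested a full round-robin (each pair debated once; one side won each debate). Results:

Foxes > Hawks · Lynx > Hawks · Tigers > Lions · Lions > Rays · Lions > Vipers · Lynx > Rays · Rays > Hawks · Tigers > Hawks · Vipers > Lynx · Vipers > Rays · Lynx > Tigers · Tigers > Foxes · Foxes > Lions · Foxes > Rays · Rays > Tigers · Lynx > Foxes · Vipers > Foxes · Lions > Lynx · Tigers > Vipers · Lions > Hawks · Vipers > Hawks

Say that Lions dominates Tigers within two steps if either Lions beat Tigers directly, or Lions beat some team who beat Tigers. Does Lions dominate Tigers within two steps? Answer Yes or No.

Lions did not beat Tigers directly.
Lions beat Lynx, Hawks, Rays, Vipers. Of those, Lynx beat Tigers.

Yes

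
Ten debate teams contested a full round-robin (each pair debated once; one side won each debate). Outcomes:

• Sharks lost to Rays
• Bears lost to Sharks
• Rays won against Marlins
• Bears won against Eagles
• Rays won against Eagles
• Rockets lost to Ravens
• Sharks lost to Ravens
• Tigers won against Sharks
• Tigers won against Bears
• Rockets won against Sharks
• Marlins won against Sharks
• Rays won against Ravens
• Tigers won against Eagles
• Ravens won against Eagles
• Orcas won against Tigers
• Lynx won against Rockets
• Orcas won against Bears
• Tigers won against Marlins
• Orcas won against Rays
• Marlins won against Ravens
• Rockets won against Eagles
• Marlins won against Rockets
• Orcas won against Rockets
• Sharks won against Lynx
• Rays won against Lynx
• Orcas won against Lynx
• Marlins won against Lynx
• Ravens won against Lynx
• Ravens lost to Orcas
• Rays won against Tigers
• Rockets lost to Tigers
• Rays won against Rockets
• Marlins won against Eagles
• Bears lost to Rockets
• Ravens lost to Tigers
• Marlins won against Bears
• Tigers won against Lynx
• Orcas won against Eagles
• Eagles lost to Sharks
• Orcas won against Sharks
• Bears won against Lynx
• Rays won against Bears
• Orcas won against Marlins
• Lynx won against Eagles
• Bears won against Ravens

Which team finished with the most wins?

Win totals: Lynx 2, Rockets 3, Ravens 4, Bears 3, Marlins 6, Orcas 9, Rays 8, Sharks 3, Tigers 7, Eagles 0.
Orcas leads with 9 wins (next highest: 8).

Orcas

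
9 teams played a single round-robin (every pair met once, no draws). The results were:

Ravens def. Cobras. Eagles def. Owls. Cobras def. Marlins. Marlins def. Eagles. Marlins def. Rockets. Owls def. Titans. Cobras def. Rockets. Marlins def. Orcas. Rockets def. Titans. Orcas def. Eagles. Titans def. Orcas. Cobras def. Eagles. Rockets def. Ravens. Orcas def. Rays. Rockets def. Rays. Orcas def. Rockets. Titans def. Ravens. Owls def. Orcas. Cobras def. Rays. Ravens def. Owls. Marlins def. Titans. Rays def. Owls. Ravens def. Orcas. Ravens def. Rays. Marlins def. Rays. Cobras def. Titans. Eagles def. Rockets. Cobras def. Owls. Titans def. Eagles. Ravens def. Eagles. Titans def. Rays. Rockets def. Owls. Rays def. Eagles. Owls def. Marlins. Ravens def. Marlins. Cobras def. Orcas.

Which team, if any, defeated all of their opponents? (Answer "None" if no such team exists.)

None

Highest win total is Cobras with 7 (out of 8 possible).
Cobras lost to Ravens, so no team went undefeated.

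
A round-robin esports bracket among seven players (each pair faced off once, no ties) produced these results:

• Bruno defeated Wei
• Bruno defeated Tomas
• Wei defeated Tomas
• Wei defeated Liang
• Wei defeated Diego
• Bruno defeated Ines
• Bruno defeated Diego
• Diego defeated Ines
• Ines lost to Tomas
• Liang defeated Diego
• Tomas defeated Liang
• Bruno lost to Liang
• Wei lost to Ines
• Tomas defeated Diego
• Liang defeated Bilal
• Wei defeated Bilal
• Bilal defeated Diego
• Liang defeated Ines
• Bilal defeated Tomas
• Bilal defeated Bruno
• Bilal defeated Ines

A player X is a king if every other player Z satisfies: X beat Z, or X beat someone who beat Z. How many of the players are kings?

5

Wei reaches everyone (king).
Tomas reaches everyone (king).
Diego cannot reach Tomas, Liang, Bilal, Bruno in two steps.
Liang reaches everyone (king).
Ines cannot reach Bruno in two steps.
Bilal reaches everyone (king).
Bruno reaches everyone (king).
Kings: Wei, Tomas, Liang, Bilal, Bruno — 5.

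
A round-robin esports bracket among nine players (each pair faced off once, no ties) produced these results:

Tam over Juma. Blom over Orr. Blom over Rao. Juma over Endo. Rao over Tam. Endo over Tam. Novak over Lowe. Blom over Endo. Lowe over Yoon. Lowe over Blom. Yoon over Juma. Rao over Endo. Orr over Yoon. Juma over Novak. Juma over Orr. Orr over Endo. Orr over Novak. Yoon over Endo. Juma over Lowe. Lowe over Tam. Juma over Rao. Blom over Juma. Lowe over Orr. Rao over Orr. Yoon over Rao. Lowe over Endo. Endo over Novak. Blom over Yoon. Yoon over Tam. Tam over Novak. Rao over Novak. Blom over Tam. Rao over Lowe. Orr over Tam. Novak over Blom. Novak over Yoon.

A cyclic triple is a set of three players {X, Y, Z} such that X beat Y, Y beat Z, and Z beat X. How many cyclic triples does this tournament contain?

22

Win totals: Novak 3, Tam 2, Orr 4, Blom 6, Yoon 4, Lowe 5, Endo 2, Juma 5, Rao 5.
A player with w wins dominates both others in C(w,2) triples; summing gives 3 + 1 + 6 + 15 + 6 + 10 + 1 + 10 + 10 = 62 transitive triples.
Total triples C(9,3) = 84, so cyclic triples = 84 − 62 = 22.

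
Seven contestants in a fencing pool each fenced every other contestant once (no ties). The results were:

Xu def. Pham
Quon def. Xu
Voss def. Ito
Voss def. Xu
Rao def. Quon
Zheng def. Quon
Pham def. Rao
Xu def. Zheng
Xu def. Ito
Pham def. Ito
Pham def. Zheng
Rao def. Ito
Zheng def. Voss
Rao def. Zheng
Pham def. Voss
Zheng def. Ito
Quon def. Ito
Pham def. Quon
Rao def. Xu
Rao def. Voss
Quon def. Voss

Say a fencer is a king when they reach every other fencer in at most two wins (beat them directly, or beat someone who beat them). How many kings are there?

Xu reaches everyone (king).
Rao reaches everyone (king).
Zheng cannot reach Rao, Pham in two steps.
Pham reaches everyone (king).
Quon cannot reach Rao in two steps.
Voss cannot reach Rao, Quon in two steps.
Ito cannot reach Xu, Rao, Zheng, Pham, Quon, Voss in two steps.
Kings: Xu, Rao, Pham — 3.

3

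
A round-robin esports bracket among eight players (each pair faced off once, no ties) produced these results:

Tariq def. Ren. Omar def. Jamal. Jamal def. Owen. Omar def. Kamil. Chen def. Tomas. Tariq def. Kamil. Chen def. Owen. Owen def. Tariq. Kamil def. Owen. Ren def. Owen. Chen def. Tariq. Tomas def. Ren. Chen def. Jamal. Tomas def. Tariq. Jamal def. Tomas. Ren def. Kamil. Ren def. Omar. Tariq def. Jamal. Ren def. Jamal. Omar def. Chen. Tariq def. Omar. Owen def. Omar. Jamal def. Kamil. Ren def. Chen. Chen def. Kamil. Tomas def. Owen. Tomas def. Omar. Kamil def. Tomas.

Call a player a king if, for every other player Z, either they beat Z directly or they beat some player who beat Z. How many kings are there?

4

Ren reaches everyone (king).
Jamal cannot reach Chen in two steps.
Chen reaches everyone (king).
Kamil cannot reach Jamal, Chen in two steps.
Tomas reaches everyone (king).
Owen cannot reach Tomas in two steps.
Tariq reaches everyone (king).
Omar cannot reach Ren in two steps.
Kings: Ren, Chen, Tomas, Tariq — 4.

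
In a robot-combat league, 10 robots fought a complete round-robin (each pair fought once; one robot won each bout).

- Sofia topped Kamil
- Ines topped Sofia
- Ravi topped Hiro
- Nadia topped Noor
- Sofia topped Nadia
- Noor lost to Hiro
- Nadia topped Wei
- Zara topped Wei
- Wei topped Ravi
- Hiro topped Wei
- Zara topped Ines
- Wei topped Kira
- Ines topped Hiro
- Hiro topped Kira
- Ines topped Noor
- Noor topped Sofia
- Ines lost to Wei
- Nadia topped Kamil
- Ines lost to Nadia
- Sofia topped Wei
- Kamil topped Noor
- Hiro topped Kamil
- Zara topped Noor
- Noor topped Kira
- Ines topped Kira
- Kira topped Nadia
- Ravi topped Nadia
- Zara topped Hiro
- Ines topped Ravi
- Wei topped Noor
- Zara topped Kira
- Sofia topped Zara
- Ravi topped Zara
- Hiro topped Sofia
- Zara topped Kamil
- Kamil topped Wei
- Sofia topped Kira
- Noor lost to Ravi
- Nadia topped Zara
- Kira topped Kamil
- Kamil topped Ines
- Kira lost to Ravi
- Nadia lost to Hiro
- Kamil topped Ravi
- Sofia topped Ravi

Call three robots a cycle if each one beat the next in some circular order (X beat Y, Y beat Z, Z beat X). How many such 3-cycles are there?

31

Win totals: Kira 2, Nadia 5, Noor 2, Wei 4, Hiro 6, Ravi 5, Zara 6, Ines 5, Kamil 4, Sofia 6.
A robot with w wins dominates both others in C(w,2) triples; summing gives 1 + 10 + 1 + 6 + 15 + 10 + 15 + 10 + 6 + 15 = 89 transitive triples.
Total triples C(10,3) = 120, so cyclic triples = 120 − 89 = 31.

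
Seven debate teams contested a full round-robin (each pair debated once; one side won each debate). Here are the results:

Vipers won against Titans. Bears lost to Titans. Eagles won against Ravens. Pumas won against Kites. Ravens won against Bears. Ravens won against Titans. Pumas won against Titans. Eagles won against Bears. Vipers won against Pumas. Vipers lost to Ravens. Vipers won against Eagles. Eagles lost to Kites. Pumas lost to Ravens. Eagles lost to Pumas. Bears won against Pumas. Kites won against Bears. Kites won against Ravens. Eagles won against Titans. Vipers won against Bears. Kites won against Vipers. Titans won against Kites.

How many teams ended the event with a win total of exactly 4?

3

Win totals: Titans 2, Eagles 3, Vipers 4, Kites 4, Ravens 4, Bears 1, Pumas 3.
Exactly 4: Vipers, Kites, Ravens — 3 teams.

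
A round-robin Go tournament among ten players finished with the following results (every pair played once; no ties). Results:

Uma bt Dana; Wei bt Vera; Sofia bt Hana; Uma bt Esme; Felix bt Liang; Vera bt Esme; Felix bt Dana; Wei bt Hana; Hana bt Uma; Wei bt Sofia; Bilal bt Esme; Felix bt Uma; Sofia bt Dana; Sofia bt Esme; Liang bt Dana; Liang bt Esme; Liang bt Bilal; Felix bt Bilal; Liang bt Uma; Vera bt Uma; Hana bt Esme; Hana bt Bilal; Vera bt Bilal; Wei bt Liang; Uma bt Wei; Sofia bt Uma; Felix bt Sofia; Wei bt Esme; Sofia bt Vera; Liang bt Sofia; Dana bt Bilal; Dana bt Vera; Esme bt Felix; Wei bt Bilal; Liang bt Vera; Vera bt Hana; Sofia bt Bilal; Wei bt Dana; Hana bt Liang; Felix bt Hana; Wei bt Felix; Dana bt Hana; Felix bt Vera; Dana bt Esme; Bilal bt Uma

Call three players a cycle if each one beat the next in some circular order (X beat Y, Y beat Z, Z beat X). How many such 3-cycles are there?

19

Win totals: Esme 1, Hana 4, Wei 8, Vera 4, Bilal 2, Dana 4, Uma 3, Sofia 6, Felix 7, Liang 6.
A player with w wins dominates both others in C(w,2) triples; summing gives 0 + 6 + 28 + 6 + 1 + 6 + 3 + 15 + 21 + 15 = 101 transitive triples.
Total triples C(10,3) = 120, so cyclic triples = 120 − 101 = 19.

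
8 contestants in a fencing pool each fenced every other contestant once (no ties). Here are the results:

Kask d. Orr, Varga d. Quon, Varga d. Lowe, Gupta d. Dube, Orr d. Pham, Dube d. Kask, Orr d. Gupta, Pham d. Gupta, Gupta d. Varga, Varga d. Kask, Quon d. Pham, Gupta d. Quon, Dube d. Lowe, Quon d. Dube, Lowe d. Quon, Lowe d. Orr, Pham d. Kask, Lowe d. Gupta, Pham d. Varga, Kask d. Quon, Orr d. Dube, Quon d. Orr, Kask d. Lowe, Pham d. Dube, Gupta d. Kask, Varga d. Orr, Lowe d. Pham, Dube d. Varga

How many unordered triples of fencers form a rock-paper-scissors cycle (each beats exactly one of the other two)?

20

Win totals: Orr 3, Lowe 4, Varga 4, Gupta 4, Quon 3, Dube 3, Kask 3, Pham 4.
A fencer with w wins dominates both others in C(w,2) triples; summing gives 3 + 6 + 6 + 6 + 3 + 3 + 3 + 6 = 36 transitive triples.
Total triples C(8,3) = 56, so cyclic triples = 56 − 36 = 20.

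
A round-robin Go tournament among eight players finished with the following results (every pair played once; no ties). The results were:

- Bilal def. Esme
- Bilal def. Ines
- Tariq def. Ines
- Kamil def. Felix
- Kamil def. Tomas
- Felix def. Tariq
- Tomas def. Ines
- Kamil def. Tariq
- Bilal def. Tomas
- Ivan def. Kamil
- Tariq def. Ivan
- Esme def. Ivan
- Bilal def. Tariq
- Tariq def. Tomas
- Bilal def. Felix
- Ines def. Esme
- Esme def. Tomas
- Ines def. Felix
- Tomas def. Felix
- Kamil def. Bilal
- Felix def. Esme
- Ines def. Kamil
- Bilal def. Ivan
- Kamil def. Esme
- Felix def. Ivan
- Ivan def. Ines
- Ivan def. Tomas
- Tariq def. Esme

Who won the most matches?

Win totals: Felix 3, Esme 2, Kamil 5, Tariq 4, Tomas 2, Bilal 6, Ivan 3, Ines 3.
Bilal leads with 6 wins (next highest: 5).

Bilal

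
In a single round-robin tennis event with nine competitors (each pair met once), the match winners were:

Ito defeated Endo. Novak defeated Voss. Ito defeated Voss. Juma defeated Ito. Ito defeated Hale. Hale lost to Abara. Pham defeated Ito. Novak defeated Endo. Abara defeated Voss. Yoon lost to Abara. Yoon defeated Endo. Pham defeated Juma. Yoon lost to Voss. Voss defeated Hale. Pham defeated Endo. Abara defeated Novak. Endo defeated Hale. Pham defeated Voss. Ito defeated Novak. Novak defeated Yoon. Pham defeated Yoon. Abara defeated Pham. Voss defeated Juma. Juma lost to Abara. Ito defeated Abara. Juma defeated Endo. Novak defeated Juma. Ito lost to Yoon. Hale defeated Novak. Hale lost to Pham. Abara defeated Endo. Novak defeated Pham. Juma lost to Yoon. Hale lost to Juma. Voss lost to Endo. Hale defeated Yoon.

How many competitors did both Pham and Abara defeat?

Pham beat: Voss, Hale, Juma, Yoon, Ito, Endo.
Abara beat: Voss, Pham, Hale, Juma, Novak, Yoon, Endo.
Both beat: Voss, Hale, Juma, Yoon, Endo — 5.

5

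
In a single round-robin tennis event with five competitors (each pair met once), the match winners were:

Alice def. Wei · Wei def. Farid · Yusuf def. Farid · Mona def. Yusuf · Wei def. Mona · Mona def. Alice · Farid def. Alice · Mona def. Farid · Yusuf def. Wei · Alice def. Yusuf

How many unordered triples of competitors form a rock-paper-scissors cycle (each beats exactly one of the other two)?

4

Of the C(5,3) = 10 triples, the cyclic ones are: {Farid, Wei, Alice}; {Farid, Alice, Yusuf}; {Wei, Mona, Alice}; {Wei, Mona, Yusuf}.
That is 4.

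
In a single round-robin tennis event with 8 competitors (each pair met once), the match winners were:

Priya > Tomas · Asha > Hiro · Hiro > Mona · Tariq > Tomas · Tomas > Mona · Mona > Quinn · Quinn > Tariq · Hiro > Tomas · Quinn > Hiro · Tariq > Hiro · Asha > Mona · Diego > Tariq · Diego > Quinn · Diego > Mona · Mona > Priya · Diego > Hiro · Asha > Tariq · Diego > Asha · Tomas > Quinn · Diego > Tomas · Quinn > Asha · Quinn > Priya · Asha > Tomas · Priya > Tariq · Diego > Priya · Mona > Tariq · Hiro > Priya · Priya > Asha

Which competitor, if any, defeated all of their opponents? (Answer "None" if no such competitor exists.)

Diego

Diego has 7 wins out of 7 opponents — a perfect record.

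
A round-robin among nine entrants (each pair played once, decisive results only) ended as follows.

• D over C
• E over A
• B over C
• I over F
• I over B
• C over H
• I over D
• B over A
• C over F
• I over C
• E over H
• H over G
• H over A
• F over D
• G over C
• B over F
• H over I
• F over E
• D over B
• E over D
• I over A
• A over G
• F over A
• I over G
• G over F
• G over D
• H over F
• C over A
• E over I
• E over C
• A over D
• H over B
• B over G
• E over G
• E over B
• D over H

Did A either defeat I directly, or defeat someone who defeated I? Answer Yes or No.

No

A did not beat I directly.
A beat D, G, but each of them lost to I. No two-step path.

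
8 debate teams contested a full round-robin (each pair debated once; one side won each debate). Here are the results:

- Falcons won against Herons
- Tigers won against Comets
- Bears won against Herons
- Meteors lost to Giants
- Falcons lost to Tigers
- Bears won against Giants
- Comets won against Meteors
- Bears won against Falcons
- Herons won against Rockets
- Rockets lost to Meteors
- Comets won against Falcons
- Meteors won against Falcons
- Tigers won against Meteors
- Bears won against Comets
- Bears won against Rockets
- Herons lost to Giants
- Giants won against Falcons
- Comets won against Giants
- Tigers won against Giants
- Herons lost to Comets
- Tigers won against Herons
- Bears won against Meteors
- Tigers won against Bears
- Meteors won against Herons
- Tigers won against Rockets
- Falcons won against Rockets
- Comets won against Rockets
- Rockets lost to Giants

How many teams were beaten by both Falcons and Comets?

2

Falcons beat: Herons, Rockets.
Comets beat: Herons, Giants, Rockets, Falcons, Meteors.
Both beat: Herons, Rockets — 2.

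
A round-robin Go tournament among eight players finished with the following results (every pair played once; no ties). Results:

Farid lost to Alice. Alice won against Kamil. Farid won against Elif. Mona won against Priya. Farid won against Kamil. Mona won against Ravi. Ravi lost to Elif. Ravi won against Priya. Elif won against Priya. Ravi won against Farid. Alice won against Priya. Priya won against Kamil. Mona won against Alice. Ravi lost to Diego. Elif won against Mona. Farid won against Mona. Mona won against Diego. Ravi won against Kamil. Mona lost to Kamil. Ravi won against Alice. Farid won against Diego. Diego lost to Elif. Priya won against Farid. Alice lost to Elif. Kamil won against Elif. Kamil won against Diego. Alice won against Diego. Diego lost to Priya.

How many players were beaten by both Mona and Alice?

2

Mona beat: Ravi, Priya, Alice, Diego.
Alice beat: Kamil, Priya, Farid, Diego.
Both beat: Priya, Diego — 2.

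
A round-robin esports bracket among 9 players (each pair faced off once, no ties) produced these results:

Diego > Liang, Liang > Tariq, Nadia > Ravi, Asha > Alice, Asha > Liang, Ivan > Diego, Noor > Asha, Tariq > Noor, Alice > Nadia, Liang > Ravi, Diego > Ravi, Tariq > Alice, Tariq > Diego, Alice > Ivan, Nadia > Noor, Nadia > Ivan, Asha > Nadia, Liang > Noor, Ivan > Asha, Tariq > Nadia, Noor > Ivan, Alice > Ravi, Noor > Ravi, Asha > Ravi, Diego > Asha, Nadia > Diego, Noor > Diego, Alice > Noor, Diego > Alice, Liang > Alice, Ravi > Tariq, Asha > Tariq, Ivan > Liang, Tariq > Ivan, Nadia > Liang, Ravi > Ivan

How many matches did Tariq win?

5

Tariq's results: beat Ivan, Alice, Noor, Diego, Nadia; lost to Ravi, Liang, Asha.
That is 5 wins.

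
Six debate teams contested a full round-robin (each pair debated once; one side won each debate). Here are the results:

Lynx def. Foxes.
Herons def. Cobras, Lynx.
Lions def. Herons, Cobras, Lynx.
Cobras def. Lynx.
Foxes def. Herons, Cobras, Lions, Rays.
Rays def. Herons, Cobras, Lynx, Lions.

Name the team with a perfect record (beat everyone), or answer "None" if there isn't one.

Highest win total is Rays with 4 (out of 5 possible).
Rays lost to Foxes, so no team went undefeated.

None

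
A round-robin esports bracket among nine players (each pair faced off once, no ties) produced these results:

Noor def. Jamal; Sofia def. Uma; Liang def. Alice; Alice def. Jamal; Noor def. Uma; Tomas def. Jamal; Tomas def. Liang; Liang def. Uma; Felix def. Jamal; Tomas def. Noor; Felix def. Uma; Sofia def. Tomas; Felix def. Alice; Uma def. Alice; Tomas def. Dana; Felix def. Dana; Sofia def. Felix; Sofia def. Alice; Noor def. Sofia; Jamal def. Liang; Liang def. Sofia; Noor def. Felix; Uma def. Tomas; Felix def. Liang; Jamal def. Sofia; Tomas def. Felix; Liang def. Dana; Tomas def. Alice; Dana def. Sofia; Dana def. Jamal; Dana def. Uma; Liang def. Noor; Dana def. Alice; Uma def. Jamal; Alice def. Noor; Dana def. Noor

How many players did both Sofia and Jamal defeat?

0

Sofia beat: Alice, Tomas, Uma, Felix.
Jamal beat: Liang, Sofia.
No one was beaten by both.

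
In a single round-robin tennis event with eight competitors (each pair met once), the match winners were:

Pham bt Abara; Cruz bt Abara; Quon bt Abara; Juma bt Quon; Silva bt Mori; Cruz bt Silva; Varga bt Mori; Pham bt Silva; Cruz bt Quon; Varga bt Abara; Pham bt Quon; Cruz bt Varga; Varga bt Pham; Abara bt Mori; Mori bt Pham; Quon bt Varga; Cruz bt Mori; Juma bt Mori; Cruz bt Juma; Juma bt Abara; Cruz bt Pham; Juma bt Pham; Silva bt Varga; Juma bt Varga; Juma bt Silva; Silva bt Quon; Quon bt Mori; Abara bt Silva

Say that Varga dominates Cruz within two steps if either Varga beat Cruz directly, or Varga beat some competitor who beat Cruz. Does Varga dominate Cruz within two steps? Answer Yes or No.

No

Varga did not beat Cruz directly.
Varga beat Mori, Pham, Abara, but each of them lost to Cruz. No two-step path.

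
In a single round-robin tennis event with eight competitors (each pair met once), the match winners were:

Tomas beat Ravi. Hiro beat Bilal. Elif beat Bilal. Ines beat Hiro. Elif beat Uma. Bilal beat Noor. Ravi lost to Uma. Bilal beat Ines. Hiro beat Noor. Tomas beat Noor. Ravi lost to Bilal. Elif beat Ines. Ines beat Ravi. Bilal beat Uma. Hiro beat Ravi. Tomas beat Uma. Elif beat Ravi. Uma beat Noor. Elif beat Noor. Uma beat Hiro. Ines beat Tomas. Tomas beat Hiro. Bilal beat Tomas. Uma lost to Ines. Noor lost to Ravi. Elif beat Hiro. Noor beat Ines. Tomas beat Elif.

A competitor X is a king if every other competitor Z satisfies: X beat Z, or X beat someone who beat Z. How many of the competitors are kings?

Ines reaches everyone (king).
Ravi cannot reach Uma, Elif, Tomas, Hiro, Bilal in two steps.
Uma cannot reach Elif, Tomas in two steps.
Elif reaches everyone (king).
Tomas reaches everyone (king).
Hiro cannot reach Elif in two steps.
Noor cannot reach Elif, Bilal in two steps.
Bilal reaches everyone (king).
Kings: Ines, Elif, Tomas, Bilal — 4.

4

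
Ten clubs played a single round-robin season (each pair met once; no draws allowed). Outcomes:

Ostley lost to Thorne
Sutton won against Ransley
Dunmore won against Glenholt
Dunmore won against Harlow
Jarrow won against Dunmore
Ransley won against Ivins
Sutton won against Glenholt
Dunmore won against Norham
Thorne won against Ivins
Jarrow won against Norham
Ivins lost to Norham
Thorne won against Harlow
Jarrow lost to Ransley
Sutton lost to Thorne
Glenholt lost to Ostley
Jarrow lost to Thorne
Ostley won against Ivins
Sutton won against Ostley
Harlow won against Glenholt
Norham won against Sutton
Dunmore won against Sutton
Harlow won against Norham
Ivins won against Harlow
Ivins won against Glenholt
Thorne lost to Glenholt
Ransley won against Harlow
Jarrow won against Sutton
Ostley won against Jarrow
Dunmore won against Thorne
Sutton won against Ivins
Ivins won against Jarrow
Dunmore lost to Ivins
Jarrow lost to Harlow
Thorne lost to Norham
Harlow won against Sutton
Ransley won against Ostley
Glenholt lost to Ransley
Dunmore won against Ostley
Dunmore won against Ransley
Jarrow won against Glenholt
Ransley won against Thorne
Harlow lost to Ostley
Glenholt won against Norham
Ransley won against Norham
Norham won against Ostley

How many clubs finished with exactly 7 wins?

Win totals: Ostley 4, Sutton 4, Dunmore 7, Ransley 7, Glenholt 2, Ivins 4, Harlow 4, Jarrow 4, Thorne 5, Norham 4.
Exactly 7: Dunmore, Ransley — 2 clubs.

2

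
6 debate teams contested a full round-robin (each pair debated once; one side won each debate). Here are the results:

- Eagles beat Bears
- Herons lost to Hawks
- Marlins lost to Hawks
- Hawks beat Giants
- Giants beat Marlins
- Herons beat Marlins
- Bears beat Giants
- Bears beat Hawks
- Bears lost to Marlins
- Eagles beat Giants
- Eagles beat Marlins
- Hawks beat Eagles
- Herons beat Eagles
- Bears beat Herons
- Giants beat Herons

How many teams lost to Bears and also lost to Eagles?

1

Bears beat: Giants, Hawks, Herons.
Eagles beat: Marlins, Giants, Bears.
Both beat: Giants — 1.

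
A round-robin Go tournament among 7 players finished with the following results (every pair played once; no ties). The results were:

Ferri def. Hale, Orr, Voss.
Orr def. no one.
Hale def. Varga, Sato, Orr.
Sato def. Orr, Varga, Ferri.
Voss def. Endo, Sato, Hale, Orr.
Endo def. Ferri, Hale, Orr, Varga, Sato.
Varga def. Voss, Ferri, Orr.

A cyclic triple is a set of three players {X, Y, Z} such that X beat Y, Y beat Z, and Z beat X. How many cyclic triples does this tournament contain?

7

Win totals: Ferri 3, Endo 5, Varga 3, Orr 0, Sato 3, Hale 3, Voss 4.
A player with w wins dominates both others in C(w,2) triples; summing gives 3 + 10 + 3 + 0 + 3 + 3 + 6 = 28 transitive triples.
Total triples C(7,3) = 35, so cyclic triples = 35 − 28 = 7.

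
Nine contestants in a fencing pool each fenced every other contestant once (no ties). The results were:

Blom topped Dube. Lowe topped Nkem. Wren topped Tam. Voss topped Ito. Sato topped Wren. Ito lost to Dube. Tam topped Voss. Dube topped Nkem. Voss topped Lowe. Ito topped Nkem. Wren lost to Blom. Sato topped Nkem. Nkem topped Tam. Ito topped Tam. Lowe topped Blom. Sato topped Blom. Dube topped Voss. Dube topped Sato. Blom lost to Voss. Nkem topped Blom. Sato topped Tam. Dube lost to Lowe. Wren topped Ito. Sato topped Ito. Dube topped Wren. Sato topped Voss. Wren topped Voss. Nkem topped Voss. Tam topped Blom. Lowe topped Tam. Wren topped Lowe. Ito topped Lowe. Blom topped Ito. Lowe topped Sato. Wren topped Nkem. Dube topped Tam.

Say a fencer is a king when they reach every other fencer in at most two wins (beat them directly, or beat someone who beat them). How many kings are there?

6

Lowe reaches everyone (king).
Ito cannot reach Wren in two steps.
Tam cannot reach Nkem, Sato in two steps.
Blom reaches everyone (king).
Voss reaches everyone (king).
Nkem cannot reach Sato in two steps.
Sato reaches everyone (king).
Wren reaches everyone (king).
Dube reaches everyone (king).
Kings: Lowe, Blom, Voss, Sato, Wren, Dube — 6.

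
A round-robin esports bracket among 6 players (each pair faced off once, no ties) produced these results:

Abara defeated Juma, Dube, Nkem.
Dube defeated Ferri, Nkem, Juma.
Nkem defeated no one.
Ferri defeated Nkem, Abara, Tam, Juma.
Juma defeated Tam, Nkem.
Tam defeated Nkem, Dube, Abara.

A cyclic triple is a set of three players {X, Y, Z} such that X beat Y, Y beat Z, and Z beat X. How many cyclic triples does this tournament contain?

4

Of the C(6,3) = 20 triples, the cyclic ones are: {Tam, Abara, Juma}; {Tam, Juma, Dube}; {Tam, Ferri, Dube}; {Abara, Ferri, Dube}.
That is 4.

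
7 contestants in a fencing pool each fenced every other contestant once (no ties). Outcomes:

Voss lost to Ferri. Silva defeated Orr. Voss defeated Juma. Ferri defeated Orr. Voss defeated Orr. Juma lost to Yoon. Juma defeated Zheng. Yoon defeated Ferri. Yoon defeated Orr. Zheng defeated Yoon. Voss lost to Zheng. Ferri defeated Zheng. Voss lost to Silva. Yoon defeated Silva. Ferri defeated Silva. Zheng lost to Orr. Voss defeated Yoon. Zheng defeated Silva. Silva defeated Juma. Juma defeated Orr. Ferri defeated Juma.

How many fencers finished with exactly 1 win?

1

Win totals: Ferri 5, Yoon 4, Zheng 3, Silva 3, Voss 3, Orr 1, Juma 2.
Exactly 1: Orr — 1 fencer.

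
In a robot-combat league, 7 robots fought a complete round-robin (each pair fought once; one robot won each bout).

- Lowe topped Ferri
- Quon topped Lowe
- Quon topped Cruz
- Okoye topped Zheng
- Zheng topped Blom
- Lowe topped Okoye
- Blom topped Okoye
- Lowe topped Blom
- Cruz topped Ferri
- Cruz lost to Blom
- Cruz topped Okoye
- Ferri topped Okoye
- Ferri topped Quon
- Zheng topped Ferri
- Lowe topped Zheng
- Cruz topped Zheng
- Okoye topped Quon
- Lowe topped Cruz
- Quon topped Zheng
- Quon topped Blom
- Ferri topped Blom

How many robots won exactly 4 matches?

1

Win totals: Blom 2, Cruz 3, Okoye 2, Ferri 3, Zheng 2, Quon 4, Lowe 5.
Exactly 4: Quon — 1 robot.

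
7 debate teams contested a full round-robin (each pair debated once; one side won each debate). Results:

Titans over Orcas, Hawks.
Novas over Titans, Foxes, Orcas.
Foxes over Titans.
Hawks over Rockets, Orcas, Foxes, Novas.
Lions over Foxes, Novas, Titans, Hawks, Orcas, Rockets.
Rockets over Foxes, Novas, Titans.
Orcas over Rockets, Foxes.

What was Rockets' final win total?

3

Rockets' results: beat Novas, Foxes, Titans; lost to Orcas, Lions, Hawks.
That is 3 wins.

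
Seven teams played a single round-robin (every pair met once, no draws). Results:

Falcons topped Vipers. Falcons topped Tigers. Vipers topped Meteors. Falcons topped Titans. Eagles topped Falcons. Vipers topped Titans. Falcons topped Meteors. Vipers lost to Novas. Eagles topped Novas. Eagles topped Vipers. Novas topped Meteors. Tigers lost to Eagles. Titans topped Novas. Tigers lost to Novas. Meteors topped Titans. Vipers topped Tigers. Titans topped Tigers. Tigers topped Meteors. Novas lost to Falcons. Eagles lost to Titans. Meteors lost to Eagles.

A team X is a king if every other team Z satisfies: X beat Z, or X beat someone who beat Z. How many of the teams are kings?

Tigers cannot reach Vipers, Novas, Falcons, Eagles in two steps.
Titans reaches everyone (king).
Vipers cannot reach Falcons in two steps.
Novas cannot reach Falcons, Eagles in two steps.
Meteors cannot reach Vipers, Falcons in two steps.
Falcons reaches everyone (king).
Eagles reaches everyone (king).
Kings: Titans, Falcons, Eagles — 3.

3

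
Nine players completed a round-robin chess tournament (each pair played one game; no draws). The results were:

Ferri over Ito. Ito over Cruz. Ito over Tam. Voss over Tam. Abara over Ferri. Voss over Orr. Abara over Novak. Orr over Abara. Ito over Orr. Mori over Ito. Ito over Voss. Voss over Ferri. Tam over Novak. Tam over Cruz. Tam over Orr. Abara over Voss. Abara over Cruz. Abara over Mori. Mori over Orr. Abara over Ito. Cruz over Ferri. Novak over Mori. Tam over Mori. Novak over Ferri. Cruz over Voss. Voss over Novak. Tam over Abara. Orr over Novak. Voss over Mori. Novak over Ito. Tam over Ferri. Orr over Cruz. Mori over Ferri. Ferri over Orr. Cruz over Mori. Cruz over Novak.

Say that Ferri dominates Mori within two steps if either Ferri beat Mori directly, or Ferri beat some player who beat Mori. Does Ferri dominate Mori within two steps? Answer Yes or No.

No

Ferri did not beat Mori directly.
Ferri beat Ito, Orr, but each of them lost to Mori. No two-step path.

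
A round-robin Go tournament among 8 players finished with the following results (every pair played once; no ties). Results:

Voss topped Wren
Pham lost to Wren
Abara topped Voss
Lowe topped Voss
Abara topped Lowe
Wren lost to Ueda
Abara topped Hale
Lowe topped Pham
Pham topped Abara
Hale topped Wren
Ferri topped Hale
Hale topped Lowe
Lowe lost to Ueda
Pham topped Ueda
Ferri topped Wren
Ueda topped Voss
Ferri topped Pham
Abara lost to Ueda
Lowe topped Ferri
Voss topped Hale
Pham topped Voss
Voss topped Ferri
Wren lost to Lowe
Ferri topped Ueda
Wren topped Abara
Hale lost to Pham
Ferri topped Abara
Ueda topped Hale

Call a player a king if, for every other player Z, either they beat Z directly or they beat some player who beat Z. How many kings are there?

5

Pham reaches everyone (king).
Voss reaches everyone (king).
Hale cannot reach Ueda in two steps.
Wren cannot reach Ferri in two steps.
Ueda reaches everyone (king).
Abara cannot reach Ueda in two steps.
Ferri reaches everyone (king).
Lowe reaches everyone (king).
Kings: Pham, Voss, Ueda, Ferri, Lowe — 5.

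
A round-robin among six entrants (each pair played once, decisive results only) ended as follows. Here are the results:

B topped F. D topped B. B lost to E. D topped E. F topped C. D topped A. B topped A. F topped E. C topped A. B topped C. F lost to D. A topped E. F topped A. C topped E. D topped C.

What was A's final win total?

A's results: beat E; lost to B, C, D, F.
That is 1 win.

1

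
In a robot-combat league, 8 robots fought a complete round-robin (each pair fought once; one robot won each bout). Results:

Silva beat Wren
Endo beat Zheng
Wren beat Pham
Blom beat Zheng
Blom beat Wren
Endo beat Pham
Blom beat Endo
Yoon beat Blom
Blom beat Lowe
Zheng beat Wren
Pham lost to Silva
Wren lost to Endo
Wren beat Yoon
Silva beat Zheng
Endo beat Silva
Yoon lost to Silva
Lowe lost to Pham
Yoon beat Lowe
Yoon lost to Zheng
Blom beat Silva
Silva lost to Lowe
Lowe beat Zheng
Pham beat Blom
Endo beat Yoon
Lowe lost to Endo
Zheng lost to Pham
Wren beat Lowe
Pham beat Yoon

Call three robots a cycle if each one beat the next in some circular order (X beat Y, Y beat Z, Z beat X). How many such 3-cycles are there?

13

Win totals: Pham 4, Zheng 2, Lowe 2, Yoon 2, Wren 3, Silva 4, Endo 6, Blom 5.
A robot with w wins dominates both others in C(w,2) triples; summing gives 6 + 1 + 1 + 1 + 3 + 6 + 15 + 10 = 43 transitive triples.
Total triples C(8,3) = 56, so cyclic triples = 56 − 43 = 13.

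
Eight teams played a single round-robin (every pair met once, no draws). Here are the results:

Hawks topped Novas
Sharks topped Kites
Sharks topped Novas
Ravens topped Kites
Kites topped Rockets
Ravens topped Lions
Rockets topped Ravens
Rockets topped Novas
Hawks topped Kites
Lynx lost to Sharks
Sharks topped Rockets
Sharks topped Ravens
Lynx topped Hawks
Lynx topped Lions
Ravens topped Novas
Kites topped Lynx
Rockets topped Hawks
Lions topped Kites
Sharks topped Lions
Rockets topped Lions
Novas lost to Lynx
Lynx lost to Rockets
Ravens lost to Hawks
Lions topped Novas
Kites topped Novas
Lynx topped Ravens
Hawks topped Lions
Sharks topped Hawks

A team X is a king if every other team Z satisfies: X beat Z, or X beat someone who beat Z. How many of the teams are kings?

1

Rockets cannot reach Sharks in two steps.
Lions cannot reach Hawks, Ravens, Sharks in two steps.
Hawks cannot reach Sharks in two steps.
Lynx cannot reach Rockets, Sharks in two steps.
Novas cannot reach Rockets, Lions, Hawks, Lynx, Ravens, Sharks, Kites in two steps.
Ravens cannot reach Hawks, Sharks in two steps.
Sharks reaches everyone (king).
Kites cannot reach Sharks in two steps.
Kings: Sharks — 1.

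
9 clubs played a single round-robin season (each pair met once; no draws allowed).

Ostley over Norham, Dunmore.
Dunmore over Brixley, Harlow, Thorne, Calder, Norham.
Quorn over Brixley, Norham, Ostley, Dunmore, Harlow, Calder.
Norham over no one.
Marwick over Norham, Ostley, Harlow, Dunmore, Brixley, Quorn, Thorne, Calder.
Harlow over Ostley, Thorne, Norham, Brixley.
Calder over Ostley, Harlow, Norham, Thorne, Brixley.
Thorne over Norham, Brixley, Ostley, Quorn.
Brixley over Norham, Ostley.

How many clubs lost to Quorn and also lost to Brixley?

Quorn beat: Harlow, Ostley, Norham, Brixley, Calder, Dunmore.
Brixley beat: Ostley, Norham.
Both beat: Ostley, Norham — 2.

2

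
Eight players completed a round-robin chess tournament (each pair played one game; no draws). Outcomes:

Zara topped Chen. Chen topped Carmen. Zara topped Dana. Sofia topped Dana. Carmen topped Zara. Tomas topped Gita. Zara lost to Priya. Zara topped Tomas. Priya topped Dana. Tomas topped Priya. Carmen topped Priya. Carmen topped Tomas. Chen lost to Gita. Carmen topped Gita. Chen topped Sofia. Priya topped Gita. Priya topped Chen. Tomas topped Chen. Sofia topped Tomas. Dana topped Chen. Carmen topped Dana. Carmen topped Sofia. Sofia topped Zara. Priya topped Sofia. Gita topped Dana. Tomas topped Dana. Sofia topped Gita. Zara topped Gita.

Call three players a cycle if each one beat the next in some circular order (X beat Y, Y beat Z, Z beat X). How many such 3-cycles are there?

Win totals: Chen 2, Carmen 6, Priya 5, Sofia 4, Zara 4, Dana 1, Gita 2, Tomas 4.
A player with w wins dominates both others in C(w,2) triples; summing gives 1 + 15 + 10 + 6 + 6 + 0 + 1 + 6 = 45 transitive triples.
Total triples C(8,3) = 56, so cyclic triples = 56 − 45 = 11.

11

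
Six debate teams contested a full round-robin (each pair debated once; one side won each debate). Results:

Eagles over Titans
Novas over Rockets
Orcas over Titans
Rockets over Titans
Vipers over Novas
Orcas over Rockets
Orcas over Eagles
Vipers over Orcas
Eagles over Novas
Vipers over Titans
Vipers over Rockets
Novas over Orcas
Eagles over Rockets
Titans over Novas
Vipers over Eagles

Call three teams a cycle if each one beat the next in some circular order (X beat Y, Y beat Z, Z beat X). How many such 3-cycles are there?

Of the C(6,3) = 20 triples, the cyclic ones are: {Orcas, Eagles, Novas}; {Orcas, Novas, Titans}; {Rockets, Novas, Titans}.
That is 3.

3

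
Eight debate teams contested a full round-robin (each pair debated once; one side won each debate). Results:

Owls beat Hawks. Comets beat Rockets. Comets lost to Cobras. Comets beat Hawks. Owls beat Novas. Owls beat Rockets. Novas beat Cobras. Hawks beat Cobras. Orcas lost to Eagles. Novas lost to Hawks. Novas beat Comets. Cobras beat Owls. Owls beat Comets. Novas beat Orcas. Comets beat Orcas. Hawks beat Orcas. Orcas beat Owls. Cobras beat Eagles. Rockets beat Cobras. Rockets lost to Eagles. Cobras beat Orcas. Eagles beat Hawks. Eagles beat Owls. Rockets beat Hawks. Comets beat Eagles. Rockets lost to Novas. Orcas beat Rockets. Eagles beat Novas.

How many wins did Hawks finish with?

3

Hawks' results: beat Novas, Orcas, Cobras; lost to Rockets, Comets, Eagles, Owls.
That is 3 wins.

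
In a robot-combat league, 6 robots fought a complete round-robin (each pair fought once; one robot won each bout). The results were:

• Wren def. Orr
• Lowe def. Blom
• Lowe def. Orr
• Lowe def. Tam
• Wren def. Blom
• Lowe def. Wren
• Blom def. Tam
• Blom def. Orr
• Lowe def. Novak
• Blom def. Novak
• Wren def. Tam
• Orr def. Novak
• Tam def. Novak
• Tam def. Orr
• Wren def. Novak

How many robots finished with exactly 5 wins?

Win totals: Lowe 5, Blom 3, Orr 1, Novak 0, Tam 2, Wren 4.
Exactly 5: Lowe — 1 robot.

1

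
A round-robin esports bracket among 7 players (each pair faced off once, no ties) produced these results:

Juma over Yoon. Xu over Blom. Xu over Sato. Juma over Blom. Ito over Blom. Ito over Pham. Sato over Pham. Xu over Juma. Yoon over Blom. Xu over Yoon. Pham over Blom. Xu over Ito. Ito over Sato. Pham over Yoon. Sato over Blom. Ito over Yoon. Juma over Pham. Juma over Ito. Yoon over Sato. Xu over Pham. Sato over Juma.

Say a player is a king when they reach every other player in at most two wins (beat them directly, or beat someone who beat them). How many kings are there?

1

Yoon cannot reach Xu, Ito in two steps.
Sato cannot reach Xu in two steps.
Blom cannot reach Yoon, Sato, Xu, Ito, Pham, Juma in two steps.
Xu reaches everyone (king).
Ito cannot reach Xu in two steps.
Pham cannot reach Xu, Ito, Juma in two steps.
Juma cannot reach Xu in two steps.
Kings: Xu — 1.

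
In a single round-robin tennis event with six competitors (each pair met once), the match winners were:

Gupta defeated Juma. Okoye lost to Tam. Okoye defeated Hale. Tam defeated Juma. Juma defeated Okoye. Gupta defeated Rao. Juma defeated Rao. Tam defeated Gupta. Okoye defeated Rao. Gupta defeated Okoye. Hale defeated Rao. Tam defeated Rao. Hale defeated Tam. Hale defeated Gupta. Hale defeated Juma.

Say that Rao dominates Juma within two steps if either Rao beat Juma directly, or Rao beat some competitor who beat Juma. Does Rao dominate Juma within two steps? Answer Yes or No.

Rao did not beat Juma directly.
Rao beat no one, so there is no intermediate competitor.

No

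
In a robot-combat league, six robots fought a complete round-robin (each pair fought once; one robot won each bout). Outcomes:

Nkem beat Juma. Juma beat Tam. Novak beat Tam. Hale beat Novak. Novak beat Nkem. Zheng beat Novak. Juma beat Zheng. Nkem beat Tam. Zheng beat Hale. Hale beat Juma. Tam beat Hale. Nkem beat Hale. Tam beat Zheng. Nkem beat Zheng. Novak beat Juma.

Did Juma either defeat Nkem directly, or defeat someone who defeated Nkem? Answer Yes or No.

No

Juma did not beat Nkem directly.
Juma beat Zheng, Tam, but each of them lost to Nkem. No two-step path.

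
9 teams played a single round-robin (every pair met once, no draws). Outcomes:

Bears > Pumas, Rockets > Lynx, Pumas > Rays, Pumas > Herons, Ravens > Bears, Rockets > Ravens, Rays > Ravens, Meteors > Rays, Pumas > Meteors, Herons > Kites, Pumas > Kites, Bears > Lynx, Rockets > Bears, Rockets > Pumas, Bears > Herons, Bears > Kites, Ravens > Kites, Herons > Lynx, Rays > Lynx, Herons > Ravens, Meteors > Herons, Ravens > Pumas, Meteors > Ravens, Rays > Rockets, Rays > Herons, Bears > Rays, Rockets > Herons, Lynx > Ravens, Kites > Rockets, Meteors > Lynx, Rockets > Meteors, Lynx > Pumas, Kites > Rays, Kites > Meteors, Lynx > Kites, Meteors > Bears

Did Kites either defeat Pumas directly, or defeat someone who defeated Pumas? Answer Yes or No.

Yes

Kites did not beat Pumas directly.
Kites beat Meteors, Rockets, Rays. Of those, Rockets beat Pumas.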